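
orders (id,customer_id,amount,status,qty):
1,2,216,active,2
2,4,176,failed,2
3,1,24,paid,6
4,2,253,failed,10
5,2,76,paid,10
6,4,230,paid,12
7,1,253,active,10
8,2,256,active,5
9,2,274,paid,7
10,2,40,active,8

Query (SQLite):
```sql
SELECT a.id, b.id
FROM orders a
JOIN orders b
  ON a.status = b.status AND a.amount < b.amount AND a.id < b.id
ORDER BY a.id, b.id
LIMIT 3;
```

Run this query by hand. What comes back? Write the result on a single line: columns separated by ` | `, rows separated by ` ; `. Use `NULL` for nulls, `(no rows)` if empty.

1 | 7 ; 1 | 8 ; 2 | 4

Pairs (a,b) with same status, a.amount < b.amount, a.id < b.id.
status groups: active:{1,7,8,10} failed:{2,4} paid:{3,5,6,9}
Ordered by (a.id, b.id); first 3.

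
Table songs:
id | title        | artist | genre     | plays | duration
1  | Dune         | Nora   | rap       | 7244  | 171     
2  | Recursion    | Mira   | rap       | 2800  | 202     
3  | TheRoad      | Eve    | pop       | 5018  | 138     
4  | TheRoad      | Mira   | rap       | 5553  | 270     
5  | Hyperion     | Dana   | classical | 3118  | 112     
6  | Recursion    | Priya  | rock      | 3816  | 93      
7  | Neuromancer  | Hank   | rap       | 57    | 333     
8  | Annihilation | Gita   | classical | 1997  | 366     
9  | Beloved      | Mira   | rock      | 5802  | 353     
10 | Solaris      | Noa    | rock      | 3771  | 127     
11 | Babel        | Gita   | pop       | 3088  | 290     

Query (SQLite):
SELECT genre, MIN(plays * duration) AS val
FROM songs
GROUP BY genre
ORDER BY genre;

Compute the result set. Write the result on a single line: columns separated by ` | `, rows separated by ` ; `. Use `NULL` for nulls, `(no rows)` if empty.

classical | 349216 ; pop | 692484 ; rap | 18981 ; rock | 354888

For each row compute plays * duration.
Group by genre; take MIN of the expression per group.
  classical: ids {5, 8} → MIN(plays * duration)=349216
  pop: ids {3, 11} → MIN(plays * duration)=692484
  rap: ids {1, 2, 4, 7} → MIN(plays * duration)=18981
  rock: ids {6, 9, 10} → MIN(plays * duration)=354888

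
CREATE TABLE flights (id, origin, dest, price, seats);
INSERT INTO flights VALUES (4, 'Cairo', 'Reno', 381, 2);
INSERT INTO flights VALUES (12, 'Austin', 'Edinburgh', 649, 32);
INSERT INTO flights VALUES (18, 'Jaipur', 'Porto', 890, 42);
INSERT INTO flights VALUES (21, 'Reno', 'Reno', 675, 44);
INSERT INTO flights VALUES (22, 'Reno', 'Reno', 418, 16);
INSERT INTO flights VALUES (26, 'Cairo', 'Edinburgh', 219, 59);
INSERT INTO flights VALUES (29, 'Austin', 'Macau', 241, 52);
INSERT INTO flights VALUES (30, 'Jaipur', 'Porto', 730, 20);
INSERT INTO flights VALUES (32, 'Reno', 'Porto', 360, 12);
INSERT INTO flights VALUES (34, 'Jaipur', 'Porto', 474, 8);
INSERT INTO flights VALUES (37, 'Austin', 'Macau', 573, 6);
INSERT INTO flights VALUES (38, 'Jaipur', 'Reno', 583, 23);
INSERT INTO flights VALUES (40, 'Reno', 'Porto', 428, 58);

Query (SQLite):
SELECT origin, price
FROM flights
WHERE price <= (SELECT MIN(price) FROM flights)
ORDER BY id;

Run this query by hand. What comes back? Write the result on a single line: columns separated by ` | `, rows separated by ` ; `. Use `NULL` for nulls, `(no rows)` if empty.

Cairo | 219

Scalar subquery: MIN(price) over all flights rows = 219.
Keep rows where price <= that value.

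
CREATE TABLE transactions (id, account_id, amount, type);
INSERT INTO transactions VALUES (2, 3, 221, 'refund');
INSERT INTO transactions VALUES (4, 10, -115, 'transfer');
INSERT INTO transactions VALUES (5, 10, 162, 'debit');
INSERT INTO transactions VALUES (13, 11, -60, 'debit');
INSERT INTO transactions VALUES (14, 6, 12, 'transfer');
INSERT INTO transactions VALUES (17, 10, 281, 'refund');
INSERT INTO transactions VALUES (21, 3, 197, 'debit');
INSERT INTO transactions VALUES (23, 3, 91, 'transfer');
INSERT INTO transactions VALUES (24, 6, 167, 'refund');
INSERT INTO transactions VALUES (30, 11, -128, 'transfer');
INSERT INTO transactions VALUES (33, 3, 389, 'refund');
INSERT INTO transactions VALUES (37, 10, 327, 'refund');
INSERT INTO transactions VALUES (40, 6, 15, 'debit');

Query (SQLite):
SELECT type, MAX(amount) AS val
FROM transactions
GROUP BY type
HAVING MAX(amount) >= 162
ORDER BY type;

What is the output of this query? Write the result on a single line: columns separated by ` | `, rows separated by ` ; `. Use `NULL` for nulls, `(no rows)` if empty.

debit | 197 ; refund | 389

Partition transactions by type; compute MAX(amount) within each group.
HAVING: keep groups where MAX(amount) >= 162.
  debit: ids {5, 13, 21, 40} → MAX(amount)=197
  refund: ids {2, 17, 24, 33, 37} → MAX(amount)=389
  transfer: ids {4, 14, 23, 30} → MAX(amount)=91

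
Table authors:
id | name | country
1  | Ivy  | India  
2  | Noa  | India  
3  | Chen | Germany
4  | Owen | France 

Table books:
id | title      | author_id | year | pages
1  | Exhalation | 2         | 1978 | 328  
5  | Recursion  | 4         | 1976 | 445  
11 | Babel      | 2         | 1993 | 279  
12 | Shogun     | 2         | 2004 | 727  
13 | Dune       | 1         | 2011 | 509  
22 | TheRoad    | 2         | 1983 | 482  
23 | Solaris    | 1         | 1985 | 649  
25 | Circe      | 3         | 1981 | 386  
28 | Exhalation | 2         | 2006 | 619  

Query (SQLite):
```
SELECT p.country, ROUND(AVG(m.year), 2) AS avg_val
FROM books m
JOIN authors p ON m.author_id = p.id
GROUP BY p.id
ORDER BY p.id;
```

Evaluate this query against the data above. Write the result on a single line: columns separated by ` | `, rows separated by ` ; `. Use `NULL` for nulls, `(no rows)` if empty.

India | 1998 ; India | 1992.8 ; Germany | 1981 ; France | 1976

Join each books row to its authors via author_id.
Group joined rows by authors.id; compute ROUND(AVG(m.year), 2) per group.
  1: ids {13, 23} → ROUND(AVG(m.year), 2)=1998
  2: ids {1, 11, 12, 22, 28} → ROUND(AVG(m.year), 2)=1992.8
  3: ids {25} → ROUND(AVG(m.year), 2)=1981
  4: ids {5} → ROUND(AVG(m.year), 2)=1976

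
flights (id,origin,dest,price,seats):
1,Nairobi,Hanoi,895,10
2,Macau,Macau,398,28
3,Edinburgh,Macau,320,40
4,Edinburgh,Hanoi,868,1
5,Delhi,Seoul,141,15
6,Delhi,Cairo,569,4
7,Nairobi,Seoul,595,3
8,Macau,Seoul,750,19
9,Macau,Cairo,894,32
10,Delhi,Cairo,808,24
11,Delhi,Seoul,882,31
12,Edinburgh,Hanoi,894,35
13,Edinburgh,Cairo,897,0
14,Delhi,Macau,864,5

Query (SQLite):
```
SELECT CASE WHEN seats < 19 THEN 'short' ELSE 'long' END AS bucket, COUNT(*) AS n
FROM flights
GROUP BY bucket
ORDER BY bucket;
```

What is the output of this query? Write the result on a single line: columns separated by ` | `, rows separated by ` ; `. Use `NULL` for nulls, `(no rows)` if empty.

Bucket rows by seats < 19 → 'short' else 'long'; count each bucket.

long | 7 ; short | 7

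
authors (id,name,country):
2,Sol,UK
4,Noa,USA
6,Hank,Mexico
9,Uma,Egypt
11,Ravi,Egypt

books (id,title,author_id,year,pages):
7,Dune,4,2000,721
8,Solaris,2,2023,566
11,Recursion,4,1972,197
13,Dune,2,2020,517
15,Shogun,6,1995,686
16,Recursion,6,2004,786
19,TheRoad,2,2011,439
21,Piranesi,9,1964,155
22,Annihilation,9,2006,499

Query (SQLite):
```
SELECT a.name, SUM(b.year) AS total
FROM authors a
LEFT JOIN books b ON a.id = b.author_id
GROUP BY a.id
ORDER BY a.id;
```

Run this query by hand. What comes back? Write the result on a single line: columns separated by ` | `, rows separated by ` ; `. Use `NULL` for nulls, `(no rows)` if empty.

Sol | 6054 ; Noa | 3972 ; Hank | 3999 ; Uma | 3970 ; Ravi | NULL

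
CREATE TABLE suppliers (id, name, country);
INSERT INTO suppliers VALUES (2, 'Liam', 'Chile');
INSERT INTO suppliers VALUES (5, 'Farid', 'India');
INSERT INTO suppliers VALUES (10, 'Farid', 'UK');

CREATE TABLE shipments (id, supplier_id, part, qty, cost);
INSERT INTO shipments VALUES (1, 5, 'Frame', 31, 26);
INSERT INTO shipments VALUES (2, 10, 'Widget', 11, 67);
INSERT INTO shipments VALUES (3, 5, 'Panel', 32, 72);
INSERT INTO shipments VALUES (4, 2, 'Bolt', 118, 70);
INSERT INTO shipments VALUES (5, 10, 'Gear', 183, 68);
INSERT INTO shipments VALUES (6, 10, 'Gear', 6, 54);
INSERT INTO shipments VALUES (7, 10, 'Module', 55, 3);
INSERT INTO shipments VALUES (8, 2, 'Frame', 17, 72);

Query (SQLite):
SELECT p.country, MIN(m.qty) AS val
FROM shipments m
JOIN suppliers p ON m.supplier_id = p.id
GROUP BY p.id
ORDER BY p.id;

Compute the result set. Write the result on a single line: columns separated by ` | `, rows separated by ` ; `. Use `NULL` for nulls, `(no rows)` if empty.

Chile | 17 ; India | 31 ; UK | 6

Join each shipments row to its suppliers via supplier_id.
Group joined rows by suppliers.id; compute MIN(m.qty) per group.
  2: ids {4, 8} → MIN(m.qty)=17
  5: ids {1, 3} → MIN(m.qty)=31
  10: ids {2, 5, 6, 7} → MIN(m.qty)=6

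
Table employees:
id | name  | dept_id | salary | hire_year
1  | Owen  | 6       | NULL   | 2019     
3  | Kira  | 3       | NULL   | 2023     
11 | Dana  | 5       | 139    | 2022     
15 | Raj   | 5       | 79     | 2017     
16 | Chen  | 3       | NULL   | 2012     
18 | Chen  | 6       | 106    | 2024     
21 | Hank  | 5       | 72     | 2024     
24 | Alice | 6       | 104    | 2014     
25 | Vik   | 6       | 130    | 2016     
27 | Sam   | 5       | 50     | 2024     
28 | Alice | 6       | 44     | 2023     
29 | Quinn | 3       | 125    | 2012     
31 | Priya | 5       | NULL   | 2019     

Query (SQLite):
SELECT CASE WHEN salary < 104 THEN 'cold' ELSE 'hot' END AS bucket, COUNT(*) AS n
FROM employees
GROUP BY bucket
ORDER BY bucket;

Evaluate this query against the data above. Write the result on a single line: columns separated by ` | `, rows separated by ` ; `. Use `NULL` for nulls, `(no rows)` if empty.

Bucket rows by salary < 104 → 'cold' else 'hot'; count each bucket.
NULL < 104 is unknown, so NULL salary falls into ELSE → 'hot'.

cold | 4 ; hot | 9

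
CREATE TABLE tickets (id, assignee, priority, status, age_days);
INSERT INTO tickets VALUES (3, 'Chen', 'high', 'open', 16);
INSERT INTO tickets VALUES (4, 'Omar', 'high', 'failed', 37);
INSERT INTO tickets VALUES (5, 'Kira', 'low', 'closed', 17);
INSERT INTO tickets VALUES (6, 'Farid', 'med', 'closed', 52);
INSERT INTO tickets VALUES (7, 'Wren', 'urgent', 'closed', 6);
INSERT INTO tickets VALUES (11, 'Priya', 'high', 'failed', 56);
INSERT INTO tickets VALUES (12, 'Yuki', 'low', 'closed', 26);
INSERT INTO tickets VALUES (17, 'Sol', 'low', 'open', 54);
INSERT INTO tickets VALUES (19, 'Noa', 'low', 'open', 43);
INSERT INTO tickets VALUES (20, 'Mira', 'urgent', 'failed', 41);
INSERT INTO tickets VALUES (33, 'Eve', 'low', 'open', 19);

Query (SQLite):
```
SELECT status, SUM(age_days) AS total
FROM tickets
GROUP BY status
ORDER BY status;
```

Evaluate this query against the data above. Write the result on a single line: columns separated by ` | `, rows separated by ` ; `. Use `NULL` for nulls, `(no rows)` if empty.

Partition tickets by status; compute SUM(age_days) within each group.
  closed: ids {5, 6, 7, 12} → SUM(age_days)=101
  failed: ids {4, 11, 20} → SUM(age_days)=134
  open: ids {3, 17, 19, 33} → SUM(age_days)=132

closed | 101 ; failed | 134 ; open | 132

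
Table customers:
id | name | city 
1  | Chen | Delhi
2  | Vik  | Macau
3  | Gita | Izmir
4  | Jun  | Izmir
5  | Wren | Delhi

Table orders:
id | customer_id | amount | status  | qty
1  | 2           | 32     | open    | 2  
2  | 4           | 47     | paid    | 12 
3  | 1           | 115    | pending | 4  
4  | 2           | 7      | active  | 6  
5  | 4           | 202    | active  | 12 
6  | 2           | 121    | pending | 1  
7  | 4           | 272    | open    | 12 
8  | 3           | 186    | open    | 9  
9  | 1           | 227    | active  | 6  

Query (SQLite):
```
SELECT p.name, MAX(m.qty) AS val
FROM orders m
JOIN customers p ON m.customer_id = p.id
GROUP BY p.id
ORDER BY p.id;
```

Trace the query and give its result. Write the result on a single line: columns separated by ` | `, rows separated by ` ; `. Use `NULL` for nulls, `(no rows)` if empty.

Chen | 6 ; Vik | 6 ; Gita | 9 ; Jun | 12

Join each orders row to its customers via customer_id.
Group joined rows by customers.id; compute MAX(m.qty) per group.
  1: ids {3, 9} → MAX(m.qty)=6
  2: ids {1, 4, 6} → MAX(m.qty)=6
  3: ids {8} → MAX(m.qty)=9
  4: ids {2, 5, 7} → MAX(m.qty)=12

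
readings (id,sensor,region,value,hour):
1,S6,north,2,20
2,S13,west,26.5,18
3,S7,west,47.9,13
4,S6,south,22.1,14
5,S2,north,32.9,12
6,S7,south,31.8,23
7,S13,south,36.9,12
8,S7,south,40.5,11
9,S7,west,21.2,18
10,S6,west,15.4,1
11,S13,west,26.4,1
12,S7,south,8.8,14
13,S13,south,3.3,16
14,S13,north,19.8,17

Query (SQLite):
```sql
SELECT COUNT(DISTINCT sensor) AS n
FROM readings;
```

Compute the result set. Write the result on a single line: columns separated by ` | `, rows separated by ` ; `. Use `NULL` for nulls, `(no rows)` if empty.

Count distinct non-NULL sensor values.

4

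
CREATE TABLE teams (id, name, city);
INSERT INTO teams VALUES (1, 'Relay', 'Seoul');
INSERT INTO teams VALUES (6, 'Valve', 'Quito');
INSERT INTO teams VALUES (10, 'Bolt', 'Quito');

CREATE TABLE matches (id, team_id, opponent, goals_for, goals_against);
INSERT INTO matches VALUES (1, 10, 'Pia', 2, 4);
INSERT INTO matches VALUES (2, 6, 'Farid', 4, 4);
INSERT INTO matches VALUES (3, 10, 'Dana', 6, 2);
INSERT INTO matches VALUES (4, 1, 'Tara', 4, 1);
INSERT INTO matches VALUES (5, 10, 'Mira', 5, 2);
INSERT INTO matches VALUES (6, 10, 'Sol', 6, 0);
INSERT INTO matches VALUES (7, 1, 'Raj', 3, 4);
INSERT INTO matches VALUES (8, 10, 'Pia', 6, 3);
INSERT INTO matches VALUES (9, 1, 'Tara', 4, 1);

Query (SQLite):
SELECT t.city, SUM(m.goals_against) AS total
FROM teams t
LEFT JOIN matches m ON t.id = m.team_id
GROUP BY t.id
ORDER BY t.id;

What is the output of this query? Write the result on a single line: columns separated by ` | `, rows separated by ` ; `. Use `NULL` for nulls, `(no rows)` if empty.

Seoul | 6 ; Quito | 4 ; Quito | 11

LEFT JOIN keeps every teams row; unmatched ones get NULL for matches columns.
Group by teams.id and compute SUM(m.goals_against). SUM over an all-NULL group is NULL.
  1: ids {4, 7, 9} → SUM(m.goals_against)=6
  6: ids {2} → SUM(m.goals_against)=4
  10: ids {1, 3, 5, 6, 8} → SUM(m.goals_against)=11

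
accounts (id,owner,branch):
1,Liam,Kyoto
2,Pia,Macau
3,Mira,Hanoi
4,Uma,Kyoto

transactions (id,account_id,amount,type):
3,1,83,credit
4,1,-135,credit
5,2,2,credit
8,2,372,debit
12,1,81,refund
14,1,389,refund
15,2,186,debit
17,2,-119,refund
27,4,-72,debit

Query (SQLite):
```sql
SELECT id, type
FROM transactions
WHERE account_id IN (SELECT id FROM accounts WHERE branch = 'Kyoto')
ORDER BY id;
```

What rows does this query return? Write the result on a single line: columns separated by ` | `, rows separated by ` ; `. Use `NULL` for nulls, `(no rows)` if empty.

3 | credit ; 4 | credit ; 12 | refund ; 14 | refund ; 27 | debit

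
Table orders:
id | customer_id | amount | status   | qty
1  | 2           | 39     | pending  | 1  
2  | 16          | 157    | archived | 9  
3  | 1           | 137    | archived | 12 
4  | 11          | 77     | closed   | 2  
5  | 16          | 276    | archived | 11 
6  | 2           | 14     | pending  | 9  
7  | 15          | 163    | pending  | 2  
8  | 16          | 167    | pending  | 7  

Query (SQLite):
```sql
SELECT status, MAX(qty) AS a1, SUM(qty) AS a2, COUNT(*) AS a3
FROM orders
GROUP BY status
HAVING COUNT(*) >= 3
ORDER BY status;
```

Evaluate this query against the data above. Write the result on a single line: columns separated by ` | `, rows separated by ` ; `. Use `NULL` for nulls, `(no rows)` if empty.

Group orders by status.
Per group compute: MAX(qty), SUM(qty), COUNT(*).
HAVING: drop groups with fewer than 3 rows.
  archived: ids {2, 3, 5} → MAX(qty)=12, SUM(qty)=32, COUNT(*)=3
  closed: ids {4} → MAX(qty)=2, SUM(qty)=2, COUNT(*)=1
  pending: ids {1, 6, 7, 8} → MAX(qty)=9, SUM(qty)=19, COUNT(*)=4

archived | 12 | 32 | 3 ; pending | 9 | 19 | 4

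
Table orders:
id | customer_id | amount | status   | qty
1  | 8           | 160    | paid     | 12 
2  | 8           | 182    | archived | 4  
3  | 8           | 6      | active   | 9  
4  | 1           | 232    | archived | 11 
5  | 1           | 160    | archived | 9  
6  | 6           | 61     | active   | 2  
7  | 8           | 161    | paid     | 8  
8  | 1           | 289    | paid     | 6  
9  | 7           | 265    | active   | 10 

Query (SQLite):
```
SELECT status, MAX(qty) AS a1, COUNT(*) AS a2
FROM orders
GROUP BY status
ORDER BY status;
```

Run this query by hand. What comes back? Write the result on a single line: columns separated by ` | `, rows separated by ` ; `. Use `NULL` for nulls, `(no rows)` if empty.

Group orders by status.
Per group compute: MAX(qty), COUNT(*).
  active: ids {3, 6, 9} → MAX(qty)=10, COUNT(*)=3
  archived: ids {2, 4, 5} → MAX(qty)=11, COUNT(*)=3
  paid: ids {1, 7, 8} → MAX(qty)=12, COUNT(*)=3

active | 10 | 3 ; archived | 11 | 3 ; paid | 12 | 3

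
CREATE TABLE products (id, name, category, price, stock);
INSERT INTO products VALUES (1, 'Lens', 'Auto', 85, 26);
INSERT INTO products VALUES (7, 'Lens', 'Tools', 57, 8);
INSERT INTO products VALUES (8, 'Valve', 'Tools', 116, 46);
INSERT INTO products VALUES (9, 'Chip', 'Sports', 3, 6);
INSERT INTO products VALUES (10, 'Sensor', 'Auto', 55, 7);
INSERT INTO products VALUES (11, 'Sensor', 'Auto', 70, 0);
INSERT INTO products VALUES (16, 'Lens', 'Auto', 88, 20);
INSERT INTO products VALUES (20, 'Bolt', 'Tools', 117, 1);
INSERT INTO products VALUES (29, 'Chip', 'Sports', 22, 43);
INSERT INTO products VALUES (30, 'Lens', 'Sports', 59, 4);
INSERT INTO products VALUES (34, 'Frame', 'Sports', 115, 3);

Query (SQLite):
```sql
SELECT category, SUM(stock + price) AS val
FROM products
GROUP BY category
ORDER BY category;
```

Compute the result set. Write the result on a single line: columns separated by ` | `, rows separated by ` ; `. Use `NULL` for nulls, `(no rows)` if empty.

Auto | 351 ; Sports | 255 ; Tools | 345

For each row compute stock + price.
Group by category; take SUM of the expression per group.
  Auto: ids {1, 10, 11, 16} → SUM(stock + price)=351
  Sports: ids {9, 29, 30, 34} → SUM(stock + price)=255
  Tools: ids {7, 8, 20} → SUM(stock + price)=345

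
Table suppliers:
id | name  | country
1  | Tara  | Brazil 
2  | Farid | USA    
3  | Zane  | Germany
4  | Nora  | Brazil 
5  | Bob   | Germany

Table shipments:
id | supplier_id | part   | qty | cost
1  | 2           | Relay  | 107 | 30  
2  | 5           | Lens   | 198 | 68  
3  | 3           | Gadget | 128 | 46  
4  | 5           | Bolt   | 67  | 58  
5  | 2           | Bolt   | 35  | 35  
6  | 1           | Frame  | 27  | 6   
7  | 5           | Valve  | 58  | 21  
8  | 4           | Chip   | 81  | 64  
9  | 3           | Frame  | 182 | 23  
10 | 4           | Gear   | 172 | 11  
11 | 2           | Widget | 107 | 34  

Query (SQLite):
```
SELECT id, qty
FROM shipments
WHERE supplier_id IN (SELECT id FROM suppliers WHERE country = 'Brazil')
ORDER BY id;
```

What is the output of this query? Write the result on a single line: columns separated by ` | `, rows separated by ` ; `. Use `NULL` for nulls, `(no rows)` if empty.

Inner query: suppliers.id where country = 'Brazil'.
Outer: keep shipments rows whose supplier_id is in that set.
Inner query → {1, 4}

6 | 27 ; 8 | 81 ; 10 | 172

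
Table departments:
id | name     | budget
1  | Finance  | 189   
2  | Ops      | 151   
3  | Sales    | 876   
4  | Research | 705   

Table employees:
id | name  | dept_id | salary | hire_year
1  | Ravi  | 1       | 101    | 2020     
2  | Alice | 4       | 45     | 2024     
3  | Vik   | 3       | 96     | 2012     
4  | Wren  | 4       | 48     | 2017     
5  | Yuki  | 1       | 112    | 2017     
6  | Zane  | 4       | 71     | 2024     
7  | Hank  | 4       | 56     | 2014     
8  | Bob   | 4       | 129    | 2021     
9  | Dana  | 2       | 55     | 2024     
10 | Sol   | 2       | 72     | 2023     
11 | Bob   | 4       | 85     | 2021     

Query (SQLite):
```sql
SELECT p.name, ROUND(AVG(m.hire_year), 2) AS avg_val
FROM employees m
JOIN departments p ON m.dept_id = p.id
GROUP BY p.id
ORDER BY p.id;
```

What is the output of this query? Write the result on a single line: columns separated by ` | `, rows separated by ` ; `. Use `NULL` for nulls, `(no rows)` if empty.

Finance | 2018.5 ; Ops | 2023.5 ; Sales | 2012 ; Research | 2020.17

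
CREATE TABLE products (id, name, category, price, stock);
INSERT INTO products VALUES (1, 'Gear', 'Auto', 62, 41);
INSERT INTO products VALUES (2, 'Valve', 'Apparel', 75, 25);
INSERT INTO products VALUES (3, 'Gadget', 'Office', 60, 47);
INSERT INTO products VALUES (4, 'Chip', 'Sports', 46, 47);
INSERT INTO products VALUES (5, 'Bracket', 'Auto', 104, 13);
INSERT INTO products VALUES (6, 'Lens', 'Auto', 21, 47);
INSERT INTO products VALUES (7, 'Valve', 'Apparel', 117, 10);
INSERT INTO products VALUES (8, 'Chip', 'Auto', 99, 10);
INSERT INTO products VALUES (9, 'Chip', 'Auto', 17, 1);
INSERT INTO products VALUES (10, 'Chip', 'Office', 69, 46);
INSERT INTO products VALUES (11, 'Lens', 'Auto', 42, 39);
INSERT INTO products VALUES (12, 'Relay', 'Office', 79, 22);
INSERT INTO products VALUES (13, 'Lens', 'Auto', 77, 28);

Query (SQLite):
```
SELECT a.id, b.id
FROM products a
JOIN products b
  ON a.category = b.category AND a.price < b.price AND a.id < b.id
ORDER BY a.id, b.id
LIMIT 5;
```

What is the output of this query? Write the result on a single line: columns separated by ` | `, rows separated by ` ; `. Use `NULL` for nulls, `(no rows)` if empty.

1 | 5 ; 1 | 8 ; 1 | 13 ; 2 | 7 ; 3 | 10

Pairs (a,b) with same category, a.price < b.price, a.id < b.id.
category groups: Apparel:{2,7} Auto:{1,5,6,8,9,11,13} Office:{3,10,12} Sports:{4}
Ordered by (a.id, b.id); first 5.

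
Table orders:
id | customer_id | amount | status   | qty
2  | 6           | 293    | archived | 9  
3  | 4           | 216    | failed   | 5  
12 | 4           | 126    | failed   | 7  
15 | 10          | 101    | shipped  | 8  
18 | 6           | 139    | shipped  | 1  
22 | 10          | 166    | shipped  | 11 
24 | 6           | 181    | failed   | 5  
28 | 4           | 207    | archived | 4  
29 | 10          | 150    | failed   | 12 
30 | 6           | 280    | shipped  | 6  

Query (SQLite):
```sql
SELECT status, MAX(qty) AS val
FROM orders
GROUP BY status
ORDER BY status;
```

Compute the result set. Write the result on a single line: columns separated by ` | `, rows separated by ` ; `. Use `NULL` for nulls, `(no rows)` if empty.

archived | 9 ; failed | 12 ; shipped | 11

Partition orders by status; compute MAX(qty) within each group.
  archived: ids {2, 28} → MAX(qty)=9
  failed: ids {3, 12, 24, 29} → MAX(qty)=12
  shipped: ids {15, 18, 22, 30} → MAX(qty)=11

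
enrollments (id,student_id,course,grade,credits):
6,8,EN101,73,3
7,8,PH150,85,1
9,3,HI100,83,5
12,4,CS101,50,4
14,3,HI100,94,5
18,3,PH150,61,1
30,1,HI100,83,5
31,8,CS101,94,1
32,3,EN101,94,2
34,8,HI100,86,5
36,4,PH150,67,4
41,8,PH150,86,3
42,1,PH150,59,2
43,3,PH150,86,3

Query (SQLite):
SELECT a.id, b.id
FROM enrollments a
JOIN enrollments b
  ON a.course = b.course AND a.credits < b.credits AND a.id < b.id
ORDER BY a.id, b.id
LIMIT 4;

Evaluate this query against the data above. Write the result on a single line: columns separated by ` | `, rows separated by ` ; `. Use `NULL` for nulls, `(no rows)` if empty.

7 | 36 ; 7 | 41 ; 7 | 42 ; 7 | 43

Pairs (a,b) with same course, a.credits < b.credits, a.id < b.id.
course groups: CS101:{12,31} EN101:{6,32} HI100:{9,14,30,34} PH150:{7,18,36,41,42,43}
Ordered by (a.id, b.id); first 4.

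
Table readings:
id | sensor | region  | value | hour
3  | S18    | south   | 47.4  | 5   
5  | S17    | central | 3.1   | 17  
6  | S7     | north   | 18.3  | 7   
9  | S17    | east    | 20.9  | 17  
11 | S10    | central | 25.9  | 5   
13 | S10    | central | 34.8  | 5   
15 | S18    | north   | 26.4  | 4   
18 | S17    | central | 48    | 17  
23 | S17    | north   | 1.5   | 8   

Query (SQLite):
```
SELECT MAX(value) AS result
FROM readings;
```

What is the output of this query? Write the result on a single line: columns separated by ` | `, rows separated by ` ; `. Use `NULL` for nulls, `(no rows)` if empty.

All value values: [47.4, 3.1, 18.3, 20.9, 25.9, 34.8, 26.4, 48, 1.5].
MAX of non-NULL values = 48.

48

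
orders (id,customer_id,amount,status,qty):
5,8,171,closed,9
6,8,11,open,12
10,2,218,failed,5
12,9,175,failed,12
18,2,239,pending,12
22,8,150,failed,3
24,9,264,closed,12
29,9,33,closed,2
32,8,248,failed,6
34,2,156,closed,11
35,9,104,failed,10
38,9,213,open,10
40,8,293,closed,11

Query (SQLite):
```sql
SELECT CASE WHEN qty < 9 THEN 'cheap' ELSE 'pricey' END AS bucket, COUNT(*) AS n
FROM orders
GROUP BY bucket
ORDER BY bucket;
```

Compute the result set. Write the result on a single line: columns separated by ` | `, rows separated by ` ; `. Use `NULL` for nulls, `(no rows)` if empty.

Bucket rows by qty < 9 → 'cheap' else 'pricey'; count each bucket.

cheap | 4 ; pricey | 9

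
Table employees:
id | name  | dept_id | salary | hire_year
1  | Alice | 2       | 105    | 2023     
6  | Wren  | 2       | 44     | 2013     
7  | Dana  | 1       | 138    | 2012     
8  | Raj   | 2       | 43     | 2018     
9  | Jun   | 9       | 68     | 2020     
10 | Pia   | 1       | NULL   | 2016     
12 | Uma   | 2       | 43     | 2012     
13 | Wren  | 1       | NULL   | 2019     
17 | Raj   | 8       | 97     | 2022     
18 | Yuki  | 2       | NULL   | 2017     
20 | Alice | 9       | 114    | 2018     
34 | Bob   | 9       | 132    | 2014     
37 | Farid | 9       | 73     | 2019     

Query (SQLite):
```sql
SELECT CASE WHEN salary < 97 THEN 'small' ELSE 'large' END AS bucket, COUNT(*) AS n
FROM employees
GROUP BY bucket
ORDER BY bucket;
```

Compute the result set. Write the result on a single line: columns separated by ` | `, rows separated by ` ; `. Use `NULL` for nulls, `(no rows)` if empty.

large | 8 ; small | 5

Bucket rows by salary < 97 → 'small' else 'large'; count each bucket.
NULL < 97 is unknown, so NULL salary falls into ELSE → 'large'.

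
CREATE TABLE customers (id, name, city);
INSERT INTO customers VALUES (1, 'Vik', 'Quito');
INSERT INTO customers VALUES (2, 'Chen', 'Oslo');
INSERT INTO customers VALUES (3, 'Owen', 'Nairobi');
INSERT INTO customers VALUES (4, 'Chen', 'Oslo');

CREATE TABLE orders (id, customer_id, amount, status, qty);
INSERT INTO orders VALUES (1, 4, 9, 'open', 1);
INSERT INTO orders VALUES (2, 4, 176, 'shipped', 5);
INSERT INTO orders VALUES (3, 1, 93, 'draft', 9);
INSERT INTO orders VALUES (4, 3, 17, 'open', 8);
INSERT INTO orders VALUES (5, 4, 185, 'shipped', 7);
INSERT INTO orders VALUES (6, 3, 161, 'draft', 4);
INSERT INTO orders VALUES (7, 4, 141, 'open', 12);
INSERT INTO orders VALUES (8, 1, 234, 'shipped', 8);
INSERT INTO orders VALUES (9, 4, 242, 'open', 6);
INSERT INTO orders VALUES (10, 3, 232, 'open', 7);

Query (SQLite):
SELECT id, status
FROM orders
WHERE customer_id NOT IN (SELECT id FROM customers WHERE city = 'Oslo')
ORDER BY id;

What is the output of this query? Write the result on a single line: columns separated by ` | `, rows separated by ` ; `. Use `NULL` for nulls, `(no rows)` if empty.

3 | draft ; 4 | open ; 6 | draft ; 8 | shipped ; 10 | open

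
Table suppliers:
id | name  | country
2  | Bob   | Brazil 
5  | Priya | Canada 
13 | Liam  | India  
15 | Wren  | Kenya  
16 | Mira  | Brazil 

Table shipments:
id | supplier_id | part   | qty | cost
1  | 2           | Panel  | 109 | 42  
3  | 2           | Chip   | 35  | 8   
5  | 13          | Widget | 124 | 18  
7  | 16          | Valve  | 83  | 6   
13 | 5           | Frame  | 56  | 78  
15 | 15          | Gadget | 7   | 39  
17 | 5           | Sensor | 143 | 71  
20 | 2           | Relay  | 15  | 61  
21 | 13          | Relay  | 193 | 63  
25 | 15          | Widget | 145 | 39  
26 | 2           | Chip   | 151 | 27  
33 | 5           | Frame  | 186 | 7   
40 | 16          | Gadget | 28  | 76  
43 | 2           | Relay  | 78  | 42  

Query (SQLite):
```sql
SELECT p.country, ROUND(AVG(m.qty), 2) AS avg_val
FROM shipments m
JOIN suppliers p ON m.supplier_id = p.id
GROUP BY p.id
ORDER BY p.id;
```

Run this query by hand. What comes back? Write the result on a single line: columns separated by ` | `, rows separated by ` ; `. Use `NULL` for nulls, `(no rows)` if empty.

Brazil | 77.6 ; Canada | 128.33 ; India | 158.5 ; Kenya | 76 ; Brazil | 55.5

Join each shipments row to its suppliers via supplier_id.
Group joined rows by suppliers.id; compute ROUND(AVG(m.qty), 2) per group.
  2: ids {1, 3, 20, 26, 43} → ROUND(AVG(m.qty), 2)=77.6
  5: ids {13, 17, 33} → ROUND(AVG(m.qty), 2)=128.33
  13: ids {5, 21} → ROUND(AVG(m.qty), 2)=158.5
  15: ids {15, 25} → ROUND(AVG(m.qty), 2)=76
  16: ids {7, 40} → ROUND(AVG(m.qty), 2)=55.5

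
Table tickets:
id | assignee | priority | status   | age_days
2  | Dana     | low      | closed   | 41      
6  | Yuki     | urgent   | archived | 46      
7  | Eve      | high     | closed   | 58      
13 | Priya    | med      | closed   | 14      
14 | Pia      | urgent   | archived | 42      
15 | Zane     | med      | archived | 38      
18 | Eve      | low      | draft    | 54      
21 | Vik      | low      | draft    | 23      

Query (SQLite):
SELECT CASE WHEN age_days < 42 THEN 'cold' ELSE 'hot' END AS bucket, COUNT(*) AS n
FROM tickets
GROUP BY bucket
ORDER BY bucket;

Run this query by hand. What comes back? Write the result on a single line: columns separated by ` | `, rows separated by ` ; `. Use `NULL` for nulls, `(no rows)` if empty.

cold | 4 ; hot | 4

Bucket rows by age_days < 42 → 'cold' else 'hot'; count each bucket.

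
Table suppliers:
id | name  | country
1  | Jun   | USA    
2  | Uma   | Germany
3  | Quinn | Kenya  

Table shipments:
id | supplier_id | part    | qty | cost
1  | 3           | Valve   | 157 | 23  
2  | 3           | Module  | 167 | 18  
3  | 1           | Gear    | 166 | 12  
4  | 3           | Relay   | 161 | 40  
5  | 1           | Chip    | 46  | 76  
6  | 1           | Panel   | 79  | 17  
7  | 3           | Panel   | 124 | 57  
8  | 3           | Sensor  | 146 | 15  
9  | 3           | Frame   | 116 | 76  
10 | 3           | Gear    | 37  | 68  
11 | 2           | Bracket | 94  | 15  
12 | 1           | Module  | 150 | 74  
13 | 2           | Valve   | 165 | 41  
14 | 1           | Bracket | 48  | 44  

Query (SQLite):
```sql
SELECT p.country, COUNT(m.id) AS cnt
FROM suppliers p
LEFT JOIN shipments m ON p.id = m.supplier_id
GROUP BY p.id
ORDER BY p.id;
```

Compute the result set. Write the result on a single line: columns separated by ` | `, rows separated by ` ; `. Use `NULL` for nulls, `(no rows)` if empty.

USA | 5 ; Germany | 2 ; Kenya | 7

LEFT JOIN keeps every suppliers row; unmatched ones get NULL for shipments columns.
Group by suppliers.id and compute COUNT(m.id). COUNT(col) of an all-NULL group is 0.
  1: ids {3, 5, 6, 12, 14} → COUNT(m.id)=5
  2: ids {11, 13} → COUNT(m.id)=2
  3: ids {1, 2, 4, 7, 8, 9, 10} → COUNT(m.id)=7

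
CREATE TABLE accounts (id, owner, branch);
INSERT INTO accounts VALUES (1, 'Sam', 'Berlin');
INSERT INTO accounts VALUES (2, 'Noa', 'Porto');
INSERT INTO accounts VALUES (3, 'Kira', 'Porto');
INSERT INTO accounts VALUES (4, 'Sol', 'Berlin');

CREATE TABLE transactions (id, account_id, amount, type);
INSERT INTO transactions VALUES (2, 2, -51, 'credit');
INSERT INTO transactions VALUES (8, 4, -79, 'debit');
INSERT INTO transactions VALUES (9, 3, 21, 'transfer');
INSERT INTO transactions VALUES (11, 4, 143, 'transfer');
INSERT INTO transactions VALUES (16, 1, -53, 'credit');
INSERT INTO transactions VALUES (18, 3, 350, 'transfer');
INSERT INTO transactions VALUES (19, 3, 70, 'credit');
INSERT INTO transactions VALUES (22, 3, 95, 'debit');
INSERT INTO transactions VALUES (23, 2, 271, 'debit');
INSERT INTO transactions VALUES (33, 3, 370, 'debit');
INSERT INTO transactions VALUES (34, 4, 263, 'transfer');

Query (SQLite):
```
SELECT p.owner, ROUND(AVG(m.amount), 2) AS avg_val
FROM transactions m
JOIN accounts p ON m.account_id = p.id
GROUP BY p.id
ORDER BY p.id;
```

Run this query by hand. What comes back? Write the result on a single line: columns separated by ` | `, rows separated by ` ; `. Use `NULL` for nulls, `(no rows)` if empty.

Sam | -53 ; Noa | 110 ; Kira | 181.2 ; Sol | 109

Join each transactions row to its accounts via account_id.
Group joined rows by accounts.id; compute ROUND(AVG(m.amount), 2) per group.
  1: ids {16} → ROUND(AVG(m.amount), 2)=-53
  2: ids {2, 23} → ROUND(AVG(m.amount), 2)=110
  3: ids {9, 18, 19, 22, 33} → ROUND(AVG(m.amount), 2)=181.2
  4: ids {8, 11, 34} → ROUND(AVG(m.amount), 2)=109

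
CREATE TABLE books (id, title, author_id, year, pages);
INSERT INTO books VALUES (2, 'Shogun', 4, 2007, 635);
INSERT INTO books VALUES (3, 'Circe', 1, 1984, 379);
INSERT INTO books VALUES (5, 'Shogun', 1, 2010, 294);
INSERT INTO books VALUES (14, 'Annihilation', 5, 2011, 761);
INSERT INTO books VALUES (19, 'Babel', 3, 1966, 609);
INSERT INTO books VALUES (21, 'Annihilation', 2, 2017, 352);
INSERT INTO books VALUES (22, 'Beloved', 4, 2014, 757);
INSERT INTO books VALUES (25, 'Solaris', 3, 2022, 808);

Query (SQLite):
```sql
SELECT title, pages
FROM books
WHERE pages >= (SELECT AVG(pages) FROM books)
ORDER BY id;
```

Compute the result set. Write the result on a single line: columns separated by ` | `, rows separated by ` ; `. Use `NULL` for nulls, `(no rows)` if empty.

Shogun | 635 ; Annihilation | 761 ; Babel | 609 ; Beloved | 757 ; Solaris | 808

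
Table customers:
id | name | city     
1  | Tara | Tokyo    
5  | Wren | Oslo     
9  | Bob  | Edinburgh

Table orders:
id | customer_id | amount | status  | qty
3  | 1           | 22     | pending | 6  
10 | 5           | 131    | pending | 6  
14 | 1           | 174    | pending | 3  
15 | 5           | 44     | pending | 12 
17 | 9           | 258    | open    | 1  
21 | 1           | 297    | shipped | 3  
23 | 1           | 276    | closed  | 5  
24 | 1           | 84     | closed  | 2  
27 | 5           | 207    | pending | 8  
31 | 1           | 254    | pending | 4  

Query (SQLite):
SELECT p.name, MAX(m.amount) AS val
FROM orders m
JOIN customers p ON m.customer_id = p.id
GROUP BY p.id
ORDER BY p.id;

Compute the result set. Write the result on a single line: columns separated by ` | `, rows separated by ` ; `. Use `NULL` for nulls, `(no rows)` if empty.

Join each orders row to its customers via customer_id.
Group joined rows by customers.id; compute MAX(m.amount) per group.
  1: ids {3, 14, 21, 23, 24, 31} → MAX(m.amount)=297
  5: ids {10, 15, 27} → MAX(m.amount)=207
  9: ids {17} → MAX(m.amount)=258

Tara | 297 ; Wren | 207 ; Bob | 258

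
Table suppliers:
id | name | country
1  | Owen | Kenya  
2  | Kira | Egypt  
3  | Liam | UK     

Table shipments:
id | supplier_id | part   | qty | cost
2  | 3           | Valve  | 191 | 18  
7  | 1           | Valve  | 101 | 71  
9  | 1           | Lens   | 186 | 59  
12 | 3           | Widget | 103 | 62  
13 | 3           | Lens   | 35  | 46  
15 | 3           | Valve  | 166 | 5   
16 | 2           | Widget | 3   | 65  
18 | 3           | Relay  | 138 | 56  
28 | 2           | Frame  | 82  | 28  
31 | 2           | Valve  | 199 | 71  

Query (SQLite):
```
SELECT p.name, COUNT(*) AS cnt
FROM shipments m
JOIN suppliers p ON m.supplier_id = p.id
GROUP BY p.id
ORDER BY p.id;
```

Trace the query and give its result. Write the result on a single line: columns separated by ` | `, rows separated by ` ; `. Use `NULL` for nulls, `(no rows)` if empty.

Owen | 2 ; Kira | 3 ; Liam | 5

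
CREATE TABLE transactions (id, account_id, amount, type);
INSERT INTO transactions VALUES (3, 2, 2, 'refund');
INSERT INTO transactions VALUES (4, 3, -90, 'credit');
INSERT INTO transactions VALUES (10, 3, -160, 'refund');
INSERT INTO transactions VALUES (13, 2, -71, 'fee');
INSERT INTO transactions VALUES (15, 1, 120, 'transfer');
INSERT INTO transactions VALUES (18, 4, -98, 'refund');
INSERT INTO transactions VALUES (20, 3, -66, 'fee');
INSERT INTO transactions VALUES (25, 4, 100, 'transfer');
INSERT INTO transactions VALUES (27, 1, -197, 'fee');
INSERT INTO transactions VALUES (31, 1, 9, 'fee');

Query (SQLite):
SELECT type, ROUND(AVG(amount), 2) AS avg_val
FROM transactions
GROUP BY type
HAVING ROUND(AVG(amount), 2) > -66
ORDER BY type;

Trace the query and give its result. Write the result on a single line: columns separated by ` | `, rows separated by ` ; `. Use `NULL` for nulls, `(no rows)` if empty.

Partition transactions by type; compute ROUND(AVG(amount), 2) within each group.
HAVING: keep groups where ROUND(AVG(amount), 2) > -66.
  credit: ids {4} → ROUND(AVG(amount), 2)=-90
  fee: ids {13, 20, 27, 31} → ROUND(AVG(amount), 2)=-81.25
  refund: ids {3, 10, 18} → ROUND(AVG(amount), 2)=-85.33
  transfer: ids {15, 25} → ROUND(AVG(amount), 2)=110

transfer | 110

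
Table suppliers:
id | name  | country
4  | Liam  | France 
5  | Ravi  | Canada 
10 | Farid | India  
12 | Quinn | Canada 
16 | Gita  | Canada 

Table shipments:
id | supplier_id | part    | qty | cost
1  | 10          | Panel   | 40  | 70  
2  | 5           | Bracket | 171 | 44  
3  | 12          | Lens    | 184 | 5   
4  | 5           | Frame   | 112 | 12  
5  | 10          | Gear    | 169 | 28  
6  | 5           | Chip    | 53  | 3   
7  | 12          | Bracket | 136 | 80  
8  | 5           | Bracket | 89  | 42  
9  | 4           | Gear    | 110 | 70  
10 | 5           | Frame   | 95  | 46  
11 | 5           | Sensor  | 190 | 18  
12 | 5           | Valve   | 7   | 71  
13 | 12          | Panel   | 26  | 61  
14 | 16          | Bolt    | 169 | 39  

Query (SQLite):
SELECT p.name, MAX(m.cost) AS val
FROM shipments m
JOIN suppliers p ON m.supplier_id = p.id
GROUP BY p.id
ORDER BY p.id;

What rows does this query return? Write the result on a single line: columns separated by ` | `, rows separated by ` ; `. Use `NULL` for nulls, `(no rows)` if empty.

Join each shipments row to its suppliers via supplier_id.
Group joined rows by suppliers.id; compute MAX(m.cost) per group.
  4: ids {9} → MAX(m.cost)=70
  5: ids {2, 4, 6, 8, 10, 11, 12} → MAX(m.cost)=71
  10: ids {1, 5} → MAX(m.cost)=70
  12: ids {3, 7, 13} → MAX(m.cost)=80
  16: ids {14} → MAX(m.cost)=39

Liam | 70 ; Ravi | 71 ; Farid | 70 ; Quinn | 80 ; Gita | 39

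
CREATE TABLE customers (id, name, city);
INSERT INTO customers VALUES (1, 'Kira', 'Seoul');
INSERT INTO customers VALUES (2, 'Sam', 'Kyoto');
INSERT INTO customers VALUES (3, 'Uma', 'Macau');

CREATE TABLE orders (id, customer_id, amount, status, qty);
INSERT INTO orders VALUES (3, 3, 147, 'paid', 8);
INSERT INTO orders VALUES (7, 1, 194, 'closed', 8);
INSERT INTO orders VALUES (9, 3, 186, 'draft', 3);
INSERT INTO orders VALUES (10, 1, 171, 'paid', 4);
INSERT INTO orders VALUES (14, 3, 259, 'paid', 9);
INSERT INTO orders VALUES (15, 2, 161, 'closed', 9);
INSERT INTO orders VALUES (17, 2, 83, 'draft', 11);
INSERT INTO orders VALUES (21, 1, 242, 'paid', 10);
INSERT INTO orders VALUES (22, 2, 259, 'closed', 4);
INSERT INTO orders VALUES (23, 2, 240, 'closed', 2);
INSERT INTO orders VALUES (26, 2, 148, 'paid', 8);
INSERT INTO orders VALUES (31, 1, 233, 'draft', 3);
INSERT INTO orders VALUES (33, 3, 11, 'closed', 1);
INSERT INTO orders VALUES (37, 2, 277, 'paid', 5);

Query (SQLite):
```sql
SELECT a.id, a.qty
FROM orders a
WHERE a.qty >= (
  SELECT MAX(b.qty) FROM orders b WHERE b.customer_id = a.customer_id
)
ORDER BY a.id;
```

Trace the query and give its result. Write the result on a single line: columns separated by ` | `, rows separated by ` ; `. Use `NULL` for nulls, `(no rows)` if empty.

For each orders row a, compute MAX(qty) over rows sharing a.customer_id.
Keep row a if a.qty >= that per-group MAX.
  customer_id=1: MAX(qty) = 10
  customer_id=2: MAX(qty) = 11
  customer_id=3: MAX(qty) = 9

14 | 9 ; 17 | 11 ; 21 | 10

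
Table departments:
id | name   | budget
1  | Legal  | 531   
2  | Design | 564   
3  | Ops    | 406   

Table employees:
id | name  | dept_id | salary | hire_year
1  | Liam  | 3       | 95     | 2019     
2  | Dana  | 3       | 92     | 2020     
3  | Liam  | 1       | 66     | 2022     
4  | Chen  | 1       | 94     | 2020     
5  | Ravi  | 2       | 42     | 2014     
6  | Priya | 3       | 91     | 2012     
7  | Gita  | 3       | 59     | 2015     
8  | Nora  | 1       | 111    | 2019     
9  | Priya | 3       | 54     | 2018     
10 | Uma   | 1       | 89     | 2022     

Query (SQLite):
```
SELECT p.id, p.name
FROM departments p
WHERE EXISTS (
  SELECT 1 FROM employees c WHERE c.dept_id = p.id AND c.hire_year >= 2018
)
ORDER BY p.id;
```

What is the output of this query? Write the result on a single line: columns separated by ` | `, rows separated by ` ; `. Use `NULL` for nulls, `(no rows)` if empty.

1 | Legal ; 3 | Ops

For each departments row, check whether any employees with matching dept_id has hire_year >= 2018.
Keep rows where that is true.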